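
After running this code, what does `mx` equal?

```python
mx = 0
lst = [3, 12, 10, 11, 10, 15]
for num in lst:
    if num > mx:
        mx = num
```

Let's trace through this code step by step.

Initialize: mx = 0
Initialize: lst = [3, 12, 10, 11, 10, 15]
Entering loop: for num in lst:

After execution: mx = 15
15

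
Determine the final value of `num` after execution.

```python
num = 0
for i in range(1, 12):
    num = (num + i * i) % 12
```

Let's trace through this code step by step.

Initialize: num = 0
Entering loop: for i in range(1, 12):

After execution: num = 2
2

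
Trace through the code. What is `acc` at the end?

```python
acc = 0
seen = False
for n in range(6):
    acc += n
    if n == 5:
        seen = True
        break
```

Let's trace through this code step by step.

Initialize: acc = 0
Initialize: seen = False
Entering loop: for n in range(6):

After execution: acc = 15
15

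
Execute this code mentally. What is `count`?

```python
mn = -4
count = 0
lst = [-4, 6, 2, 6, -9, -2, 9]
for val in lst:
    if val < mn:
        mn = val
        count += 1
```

Let's trace through this code step by step.

Initialize: mn = -4
Initialize: count = 0
Initialize: lst = [-4, 6, 2, 6, -9, -2, 9]
Entering loop: for val in lst:

After execution: count = 1
1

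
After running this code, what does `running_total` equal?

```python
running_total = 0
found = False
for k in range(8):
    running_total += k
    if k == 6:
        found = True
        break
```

Let's trace through this code step by step.

Initialize: running_total = 0
Initialize: found = False
Entering loop: for k in range(8):

After execution: running_total = 21
21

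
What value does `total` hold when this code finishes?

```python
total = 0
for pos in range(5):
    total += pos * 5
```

Let's trace through this code step by step.

Initialize: total = 0
Entering loop: for pos in range(5):

After execution: total = 50
50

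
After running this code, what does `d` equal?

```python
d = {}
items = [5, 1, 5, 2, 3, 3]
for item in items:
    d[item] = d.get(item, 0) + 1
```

Let's trace through this code step by step.

Initialize: d = {}
Initialize: items = [5, 1, 5, 2, 3, 3]
Entering loop: for item in items:

After execution: d = {5: 2, 1: 1, 2: 1, 3: 2}
{5: 2, 1: 1, 2: 1, 3: 2}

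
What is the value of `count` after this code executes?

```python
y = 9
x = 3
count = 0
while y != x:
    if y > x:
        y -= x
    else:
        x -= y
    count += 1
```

Let's trace through this code step by step.

Initialize: y = 9
Initialize: x = 3
Initialize: count = 0
Entering loop: while y != x:

After execution: count = 2
2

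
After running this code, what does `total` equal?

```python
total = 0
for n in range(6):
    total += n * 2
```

Let's trace through this code step by step.

Initialize: total = 0
Entering loop: for n in range(6):

After execution: total = 30
30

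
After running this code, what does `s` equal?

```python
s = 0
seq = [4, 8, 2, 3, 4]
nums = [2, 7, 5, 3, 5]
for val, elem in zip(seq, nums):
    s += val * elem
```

Let's trace through this code step by step.

Initialize: s = 0
Initialize: seq = [4, 8, 2, 3, 4]
Initialize: nums = [2, 7, 5, 3, 5]
Entering loop: for val, elem in zip(seq, nums):

After execution: s = 103
103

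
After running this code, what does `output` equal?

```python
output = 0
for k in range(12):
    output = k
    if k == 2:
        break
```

Let's trace through this code step by step.

Initialize: output = 0
Entering loop: for k in range(12):

After execution: output = 2
2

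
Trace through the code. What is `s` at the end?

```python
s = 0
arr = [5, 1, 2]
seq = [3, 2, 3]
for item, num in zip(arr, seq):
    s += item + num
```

Let's trace through this code step by step.

Initialize: s = 0
Initialize: arr = [5, 1, 2]
Initialize: seq = [3, 2, 3]
Entering loop: for item, num in zip(arr, seq):

After execution: s = 16
16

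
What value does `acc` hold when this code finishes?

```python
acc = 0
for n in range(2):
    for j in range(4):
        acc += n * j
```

Let's trace through this code step by step.

Initialize: acc = 0
Entering loop: for n in range(2):

After execution: acc = 6
6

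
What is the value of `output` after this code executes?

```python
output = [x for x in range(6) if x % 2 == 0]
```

Let's trace through this code step by step.

Initialize: output = [x for x in range(6) if x % 2 == 0]

After execution: output = [0, 2, 4]
[0, 2, 4]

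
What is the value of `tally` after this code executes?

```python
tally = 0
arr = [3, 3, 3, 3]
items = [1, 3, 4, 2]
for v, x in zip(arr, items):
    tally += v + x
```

Let's trace through this code step by step.

Initialize: tally = 0
Initialize: arr = [3, 3, 3, 3]
Initialize: items = [1, 3, 4, 2]
Entering loop: for v, x in zip(arr, items):

After execution: tally = 22
22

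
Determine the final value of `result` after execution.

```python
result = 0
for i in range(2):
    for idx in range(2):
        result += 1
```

Let's trace through this code step by step.

Initialize: result = 0
Entering loop: for i in range(2):

After execution: result = 4
4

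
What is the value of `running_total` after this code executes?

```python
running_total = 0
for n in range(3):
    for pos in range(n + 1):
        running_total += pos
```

Let's trace through this code step by step.

Initialize: running_total = 0
Entering loop: for n in range(3):

After execution: running_total = 4
4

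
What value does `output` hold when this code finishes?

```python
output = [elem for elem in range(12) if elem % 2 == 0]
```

Let's trace through this code step by step.

Initialize: output = [elem for elem in range(12) if elem % 2 == 0]

After execution: output = [0, 2, 4, 6, 8, 10]
[0, 2, 4, 6, 8, 10]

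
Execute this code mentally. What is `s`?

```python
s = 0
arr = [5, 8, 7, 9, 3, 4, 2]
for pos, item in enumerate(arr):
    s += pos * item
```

Let's trace through this code step by step.

Initialize: s = 0
Initialize: arr = [5, 8, 7, 9, 3, 4, 2]
Entering loop: for pos, item in enumerate(arr):

After execution: s = 93
93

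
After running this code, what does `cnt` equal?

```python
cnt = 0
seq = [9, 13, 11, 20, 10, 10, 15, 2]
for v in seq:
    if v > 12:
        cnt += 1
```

Let's trace through this code step by step.

Initialize: cnt = 0
Initialize: seq = [9, 13, 11, 20, 10, 10, 15, 2]
Entering loop: for v in seq:

After execution: cnt = 3
3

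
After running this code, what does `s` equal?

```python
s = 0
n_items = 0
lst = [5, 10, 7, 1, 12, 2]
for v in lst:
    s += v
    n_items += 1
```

Let's trace through this code step by step.

Initialize: s = 0
Initialize: n_items = 0
Initialize: lst = [5, 10, 7, 1, 12, 2]
Entering loop: for v in lst:

After execution: s = 37
37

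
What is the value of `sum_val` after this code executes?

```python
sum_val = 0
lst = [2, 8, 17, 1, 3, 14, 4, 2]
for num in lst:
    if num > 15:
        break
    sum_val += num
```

Let's trace through this code step by step.

Initialize: sum_val = 0
Initialize: lst = [2, 8, 17, 1, 3, 14, 4, 2]
Entering loop: for num in lst:

After execution: sum_val = 10
10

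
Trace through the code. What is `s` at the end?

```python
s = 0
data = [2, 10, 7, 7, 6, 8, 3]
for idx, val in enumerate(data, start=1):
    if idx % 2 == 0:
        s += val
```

Let's trace through this code step by step.

Initialize: s = 0
Initialize: data = [2, 10, 7, 7, 6, 8, 3]
Entering loop: for idx, val in enumerate(data, start=1):

After execution: s = 25
25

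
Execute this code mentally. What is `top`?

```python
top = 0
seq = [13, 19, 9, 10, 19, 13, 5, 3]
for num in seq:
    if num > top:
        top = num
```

Let's trace through this code step by step.

Initialize: top = 0
Initialize: seq = [13, 19, 9, 10, 19, 13, 5, 3]
Entering loop: for num in seq:

After execution: top = 19
19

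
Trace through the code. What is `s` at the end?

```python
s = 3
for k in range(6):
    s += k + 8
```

Let's trace through this code step by step.

Initialize: s = 3
Entering loop: for k in range(6):

After execution: s = 66
66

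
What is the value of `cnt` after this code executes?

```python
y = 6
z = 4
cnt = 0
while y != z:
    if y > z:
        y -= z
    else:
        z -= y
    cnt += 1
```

Let's trace through this code step by step.

Initialize: y = 6
Initialize: z = 4
Initialize: cnt = 0
Entering loop: while y != z:

After execution: cnt = 2
2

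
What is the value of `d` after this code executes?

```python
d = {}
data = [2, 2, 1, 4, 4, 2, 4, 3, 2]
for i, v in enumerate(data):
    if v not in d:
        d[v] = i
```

Let's trace through this code step by step.

Initialize: d = {}
Initialize: data = [2, 2, 1, 4, 4, 2, 4, 3, 2]
Entering loop: for i, v in enumerate(data):

After execution: d = {2: 0, 1: 2, 4: 3, 3: 7}
{2: 0, 1: 2, 4: 3, 3: 7}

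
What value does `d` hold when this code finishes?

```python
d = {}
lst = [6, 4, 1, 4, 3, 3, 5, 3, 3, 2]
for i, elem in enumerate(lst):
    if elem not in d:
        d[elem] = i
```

Let's trace through this code step by step.

Initialize: d = {}
Initialize: lst = [6, 4, 1, 4, 3, 3, 5, 3, 3, 2]
Entering loop: for i, elem in enumerate(lst):

After execution: d = {6: 0, 4: 1, 1: 2, 3: 4, 5: 6, 2: 9}
{6: 0, 4: 1, 1: 2, 3: 4, 5: 6, 2: 9}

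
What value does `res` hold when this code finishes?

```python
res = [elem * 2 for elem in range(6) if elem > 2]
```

Let's trace through this code step by step.

Initialize: res = [elem * 2 for elem in range(6) if elem > 2]

After execution: res = [6, 8, 10]
[6, 8, 10]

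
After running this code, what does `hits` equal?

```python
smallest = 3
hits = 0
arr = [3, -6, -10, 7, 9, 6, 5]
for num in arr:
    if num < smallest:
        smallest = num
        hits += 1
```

Let's trace through this code step by step.

Initialize: smallest = 3
Initialize: hits = 0
Initialize: arr = [3, -6, -10, 7, 9, 6, 5]
Entering loop: for num in arr:

After execution: hits = 2
2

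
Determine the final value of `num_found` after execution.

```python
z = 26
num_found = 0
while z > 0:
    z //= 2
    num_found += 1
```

Let's trace through this code step by step.

Initialize: z = 26
Initialize: num_found = 0
Entering loop: while z > 0:

After execution: num_found = 5
5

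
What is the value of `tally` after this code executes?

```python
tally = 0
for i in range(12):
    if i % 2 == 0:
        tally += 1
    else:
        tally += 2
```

Let's trace through this code step by step.

Initialize: tally = 0
Entering loop: for i in range(12):

After execution: tally = 18
18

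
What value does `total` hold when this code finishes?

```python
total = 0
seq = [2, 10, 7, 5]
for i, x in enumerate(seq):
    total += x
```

Let's trace through this code step by step.

Initialize: total = 0
Initialize: seq = [2, 10, 7, 5]
Entering loop: for i, x in enumerate(seq):

After execution: total = 24
24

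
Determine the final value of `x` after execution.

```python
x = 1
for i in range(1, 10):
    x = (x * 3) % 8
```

Let's trace through this code step by step.

Initialize: x = 1
Entering loop: for i in range(1, 10):

After execution: x = 3
3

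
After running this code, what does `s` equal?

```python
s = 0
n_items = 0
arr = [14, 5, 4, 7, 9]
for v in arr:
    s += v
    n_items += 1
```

Let's trace through this code step by step.

Initialize: s = 0
Initialize: n_items = 0
Initialize: arr = [14, 5, 4, 7, 9]
Entering loop: for v in arr:

After execution: s = 39
39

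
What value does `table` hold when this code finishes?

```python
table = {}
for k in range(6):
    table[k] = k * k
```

Let's trace through this code step by step.

Initialize: table = {}
Entering loop: for k in range(6):

After execution: table = {0: 0, 1: 1, 2: 4, 3: 9, 4: 16, 5: 25}
{0: 0, 1: 1, 2: 4, 3: 9, 4: 16, 5: 25}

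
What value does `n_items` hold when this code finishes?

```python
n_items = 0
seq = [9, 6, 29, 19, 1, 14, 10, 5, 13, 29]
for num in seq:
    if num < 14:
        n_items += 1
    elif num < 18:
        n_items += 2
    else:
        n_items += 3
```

Let's trace through this code step by step.

Initialize: n_items = 0
Initialize: seq = [9, 6, 29, 19, 1, 14, 10, 5, 13, 29]
Entering loop: for num in seq:

After execution: n_items = 17
17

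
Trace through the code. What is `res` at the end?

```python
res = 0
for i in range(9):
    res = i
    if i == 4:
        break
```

Let's trace through this code step by step.

Initialize: res = 0
Entering loop: for i in range(9):

After execution: res = 4
4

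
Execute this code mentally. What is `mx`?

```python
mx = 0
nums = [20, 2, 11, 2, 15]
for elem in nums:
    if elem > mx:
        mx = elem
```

Let's trace through this code step by step.

Initialize: mx = 0
Initialize: nums = [20, 2, 11, 2, 15]
Entering loop: for elem in nums:

After execution: mx = 20
20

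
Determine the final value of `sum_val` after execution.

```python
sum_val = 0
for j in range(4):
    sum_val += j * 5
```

Let's trace through this code step by step.

Initialize: sum_val = 0
Entering loop: for j in range(4):

After execution: sum_val = 30
30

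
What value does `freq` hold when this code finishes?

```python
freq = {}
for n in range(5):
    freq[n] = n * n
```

Let's trace through this code step by step.

Initialize: freq = {}
Entering loop: for n in range(5):

After execution: freq = {0: 0, 1: 1, 2: 4, 3: 9, 4: 16}
{0: 0, 1: 1, 2: 4, 3: 9, 4: 16}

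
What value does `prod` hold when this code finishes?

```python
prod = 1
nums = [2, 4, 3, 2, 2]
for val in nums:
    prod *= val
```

Let's trace through this code step by step.

Initialize: prod = 1
Initialize: nums = [2, 4, 3, 2, 2]
Entering loop: for val in nums:

After execution: prod = 96
96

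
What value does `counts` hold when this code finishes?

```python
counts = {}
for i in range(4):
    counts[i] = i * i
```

Let's trace through this code step by step.

Initialize: counts = {}
Entering loop: for i in range(4):

After execution: counts = {0: 0, 1: 1, 2: 4, 3: 9}
{0: 0, 1: 1, 2: 4, 3: 9}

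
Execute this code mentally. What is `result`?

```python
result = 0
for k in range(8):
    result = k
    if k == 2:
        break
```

Let's trace through this code step by step.

Initialize: result = 0
Entering loop: for k in range(8):

After execution: result = 2
2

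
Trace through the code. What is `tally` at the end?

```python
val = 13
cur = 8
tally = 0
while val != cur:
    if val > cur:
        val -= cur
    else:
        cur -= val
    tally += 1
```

Let's trace through this code step by step.

Initialize: val = 13
Initialize: cur = 8
Initialize: tally = 0
Entering loop: while val != cur:

After execution: tally = 5
5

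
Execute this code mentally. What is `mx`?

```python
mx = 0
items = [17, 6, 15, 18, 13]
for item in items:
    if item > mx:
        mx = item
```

Let's trace through this code step by step.

Initialize: mx = 0
Initialize: items = [17, 6, 15, 18, 13]
Entering loop: for item in items:

After execution: mx = 18
18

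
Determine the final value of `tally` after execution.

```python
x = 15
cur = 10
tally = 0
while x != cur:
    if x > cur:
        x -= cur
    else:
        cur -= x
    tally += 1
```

Let's trace through this code step by step.

Initialize: x = 15
Initialize: cur = 10
Initialize: tally = 0
Entering loop: while x != cur:

After execution: tally = 2
2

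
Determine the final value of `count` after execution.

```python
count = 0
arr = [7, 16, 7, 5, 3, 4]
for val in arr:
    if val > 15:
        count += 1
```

Let's trace through this code step by step.

Initialize: count = 0
Initialize: arr = [7, 16, 7, 5, 3, 4]
Entering loop: for val in arr:

After execution: count = 1
1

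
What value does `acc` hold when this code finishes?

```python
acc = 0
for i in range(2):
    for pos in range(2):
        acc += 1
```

Let's trace through this code step by step.

Initialize: acc = 0
Entering loop: for i in range(2):

After execution: acc = 4
4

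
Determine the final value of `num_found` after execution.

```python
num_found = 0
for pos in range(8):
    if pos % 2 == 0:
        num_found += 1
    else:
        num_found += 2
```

Let's trace through this code step by step.

Initialize: num_found = 0
Entering loop: for pos in range(8):

After execution: num_found = 12
12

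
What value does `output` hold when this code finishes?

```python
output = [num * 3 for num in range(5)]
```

Let's trace through this code step by step.

Initialize: output = [num * 3 for num in range(5)]

After execution: output = [0, 3, 6, 9, 12]
[0, 3, 6, 9, 12]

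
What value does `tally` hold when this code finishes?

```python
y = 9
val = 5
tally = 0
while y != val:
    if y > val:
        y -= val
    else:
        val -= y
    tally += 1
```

Let's trace through this code step by step.

Initialize: y = 9
Initialize: val = 5
Initialize: tally = 0
Entering loop: while y != val:

After execution: tally = 5
5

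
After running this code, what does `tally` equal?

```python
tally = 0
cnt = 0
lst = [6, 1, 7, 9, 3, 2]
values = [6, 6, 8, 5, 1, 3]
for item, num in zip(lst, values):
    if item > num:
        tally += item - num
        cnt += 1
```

Let's trace through this code step by step.

Initialize: tally = 0
Initialize: cnt = 0
Initialize: lst = [6, 1, 7, 9, 3, 2]
Initialize: values = [6, 6, 8, 5, 1, 3]
Entering loop: for item, num in zip(lst, values):

After execution: tally = 6
6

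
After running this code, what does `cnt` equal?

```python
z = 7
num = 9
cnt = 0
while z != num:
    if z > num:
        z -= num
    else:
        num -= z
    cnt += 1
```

Let's trace through this code step by step.

Initialize: z = 7
Initialize: num = 9
Initialize: cnt = 0
Entering loop: while z != num:

After execution: cnt = 5
5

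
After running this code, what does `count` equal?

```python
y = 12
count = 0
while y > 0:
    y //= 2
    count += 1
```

Let's trace through this code step by step.

Initialize: y = 12
Initialize: count = 0
Entering loop: while y > 0:

After execution: count = 4
4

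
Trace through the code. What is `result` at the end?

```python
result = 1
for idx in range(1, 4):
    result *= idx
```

Let's trace through this code step by step.

Initialize: result = 1
Entering loop: for idx in range(1, 4):

After execution: result = 6
6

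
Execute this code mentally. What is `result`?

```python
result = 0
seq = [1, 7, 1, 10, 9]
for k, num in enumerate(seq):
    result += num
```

Let's trace through this code step by step.

Initialize: result = 0
Initialize: seq = [1, 7, 1, 10, 9]
Entering loop: for k, num in enumerate(seq):

After execution: result = 28
28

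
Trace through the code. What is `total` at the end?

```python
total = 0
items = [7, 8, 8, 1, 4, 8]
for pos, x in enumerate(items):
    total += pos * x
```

Let's trace through this code step by step.

Initialize: total = 0
Initialize: items = [7, 8, 8, 1, 4, 8]
Entering loop: for pos, x in enumerate(items):

After execution: total = 83
83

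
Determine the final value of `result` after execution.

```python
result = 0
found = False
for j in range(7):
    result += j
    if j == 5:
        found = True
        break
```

Let's trace through this code step by step.

Initialize: result = 0
Initialize: found = False
Entering loop: for j in range(7):

After execution: result = 15
15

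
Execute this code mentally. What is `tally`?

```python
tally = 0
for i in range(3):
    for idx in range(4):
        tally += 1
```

Let's trace through this code step by step.

Initialize: tally = 0
Entering loop: for i in range(3):

After execution: tally = 12
12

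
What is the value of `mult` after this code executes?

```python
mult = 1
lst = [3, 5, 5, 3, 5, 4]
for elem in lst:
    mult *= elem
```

Let's trace through this code step by step.

Initialize: mult = 1
Initialize: lst = [3, 5, 5, 3, 5, 4]
Entering loop: for elem in lst:

After execution: mult = 4500
4500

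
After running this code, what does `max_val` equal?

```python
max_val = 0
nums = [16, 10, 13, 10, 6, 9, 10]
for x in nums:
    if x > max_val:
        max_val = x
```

Let's trace through this code step by step.

Initialize: max_val = 0
Initialize: nums = [16, 10, 13, 10, 6, 9, 10]
Entering loop: for x in nums:

After execution: max_val = 16
16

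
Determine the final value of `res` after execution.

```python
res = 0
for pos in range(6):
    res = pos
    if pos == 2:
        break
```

Let's trace through this code step by step.

Initialize: res = 0
Entering loop: for pos in range(6):

After execution: res = 2
2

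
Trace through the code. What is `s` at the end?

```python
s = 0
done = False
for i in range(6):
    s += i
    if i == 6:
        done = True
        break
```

Let's trace through this code step by step.

Initialize: s = 0
Initialize: done = False
Entering loop: for i in range(6):

After execution: s = 15
15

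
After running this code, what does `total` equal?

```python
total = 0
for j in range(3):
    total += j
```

Let's trace through this code step by step.

Initialize: total = 0
Entering loop: for j in range(3):

After execution: total = 3
3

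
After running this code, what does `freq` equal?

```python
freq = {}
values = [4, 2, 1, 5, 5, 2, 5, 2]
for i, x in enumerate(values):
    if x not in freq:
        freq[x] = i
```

Let's trace through this code step by step.

Initialize: freq = {}
Initialize: values = [4, 2, 1, 5, 5, 2, 5, 2]
Entering loop: for i, x in enumerate(values):

After execution: freq = {4: 0, 2: 1, 1: 2, 5: 3}
{4: 0, 2: 1, 1: 2, 5: 3}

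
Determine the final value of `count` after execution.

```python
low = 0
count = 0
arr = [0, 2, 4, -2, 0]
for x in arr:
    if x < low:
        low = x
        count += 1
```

Let's trace through this code step by step.

Initialize: low = 0
Initialize: count = 0
Initialize: arr = [0, 2, 4, -2, 0]
Entering loop: for x in arr:

After execution: count = 1
1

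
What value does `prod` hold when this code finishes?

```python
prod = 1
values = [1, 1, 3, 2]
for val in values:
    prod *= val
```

Let's trace through this code step by step.

Initialize: prod = 1
Initialize: values = [1, 1, 3, 2]
Entering loop: for val in values:

After execution: prod = 6
6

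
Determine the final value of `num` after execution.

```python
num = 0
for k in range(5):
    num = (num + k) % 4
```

Let's trace through this code step by step.

Initialize: num = 0
Entering loop: for k in range(5):

After execution: num = 2
2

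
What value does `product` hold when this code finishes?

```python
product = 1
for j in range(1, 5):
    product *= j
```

Let's trace through this code step by step.

Initialize: product = 1
Entering loop: for j in range(1, 5):

After execution: product = 24
24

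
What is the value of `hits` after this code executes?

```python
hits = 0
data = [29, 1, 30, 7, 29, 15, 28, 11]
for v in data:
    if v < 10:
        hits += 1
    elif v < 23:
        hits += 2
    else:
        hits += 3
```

Let's trace through this code step by step.

Initialize: hits = 0
Initialize: data = [29, 1, 30, 7, 29, 15, 28, 11]
Entering loop: for v in data:

After execution: hits = 18
18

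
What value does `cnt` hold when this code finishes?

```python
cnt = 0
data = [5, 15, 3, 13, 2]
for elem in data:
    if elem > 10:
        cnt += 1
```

Let's trace through this code step by step.

Initialize: cnt = 0
Initialize: data = [5, 15, 3, 13, 2]
Entering loop: for elem in data:

After execution: cnt = 2
2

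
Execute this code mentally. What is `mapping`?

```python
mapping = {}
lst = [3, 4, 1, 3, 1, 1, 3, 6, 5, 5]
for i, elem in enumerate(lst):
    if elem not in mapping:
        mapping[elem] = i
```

Let's trace through this code step by step.

Initialize: mapping = {}
Initialize: lst = [3, 4, 1, 3, 1, 1, 3, 6, 5, 5]
Entering loop: for i, elem in enumerate(lst):

After execution: mapping = {3: 0, 4: 1, 1: 2, 6: 7, 5: 8}
{3: 0, 4: 1, 1: 2, 6: 7, 5: 8}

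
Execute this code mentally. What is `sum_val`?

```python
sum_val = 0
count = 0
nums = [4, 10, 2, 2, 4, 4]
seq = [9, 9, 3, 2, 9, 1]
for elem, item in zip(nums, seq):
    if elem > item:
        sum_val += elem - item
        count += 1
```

Let's trace through this code step by step.

Initialize: sum_val = 0
Initialize: count = 0
Initialize: nums = [4, 10, 2, 2, 4, 4]
Initialize: seq = [9, 9, 3, 2, 9, 1]
Entering loop: for elem, item in zip(nums, seq):

After execution: sum_val = 4
4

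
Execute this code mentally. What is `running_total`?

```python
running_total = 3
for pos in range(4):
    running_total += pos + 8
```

Let's trace through this code step by step.

Initialize: running_total = 3
Entering loop: for pos in range(4):

After execution: running_total = 41
41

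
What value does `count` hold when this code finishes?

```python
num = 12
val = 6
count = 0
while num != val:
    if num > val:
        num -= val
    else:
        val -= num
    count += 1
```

Let's trace through this code step by step.

Initialize: num = 12
Initialize: val = 6
Initialize: count = 0
Entering loop: while num != val:

After execution: count = 1
1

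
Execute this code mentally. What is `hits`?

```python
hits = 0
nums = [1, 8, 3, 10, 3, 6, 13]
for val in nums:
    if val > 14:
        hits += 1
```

Let's trace through this code step by step.

Initialize: hits = 0
Initialize: nums = [1, 8, 3, 10, 3, 6, 13]
Entering loop: for val in nums:

After execution: hits = 0
0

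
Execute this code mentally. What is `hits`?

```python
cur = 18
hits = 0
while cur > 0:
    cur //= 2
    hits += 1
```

Let's trace through this code step by step.

Initialize: cur = 18
Initialize: hits = 0
Entering loop: while cur > 0:

After execution: hits = 5
5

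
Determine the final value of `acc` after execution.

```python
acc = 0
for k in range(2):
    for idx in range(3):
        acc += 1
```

Let's trace through this code step by step.

Initialize: acc = 0
Entering loop: for k in range(2):

After execution: acc = 6
6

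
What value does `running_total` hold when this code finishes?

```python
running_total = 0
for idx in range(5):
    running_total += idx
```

Let's trace through this code step by step.

Initialize: running_total = 0
Entering loop: for idx in range(5):

After execution: running_total = 10
10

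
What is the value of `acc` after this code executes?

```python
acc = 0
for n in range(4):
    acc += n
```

Let's trace through this code step by step.

Initialize: acc = 0
Entering loop: for n in range(4):

After execution: acc = 6
6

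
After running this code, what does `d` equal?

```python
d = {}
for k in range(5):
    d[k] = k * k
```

Let's trace through this code step by step.

Initialize: d = {}
Entering loop: for k in range(5):

After execution: d = {0: 0, 1: 1, 2: 4, 3: 9, 4: 16}
{0: 0, 1: 1, 2: 4, 3: 9, 4: 16}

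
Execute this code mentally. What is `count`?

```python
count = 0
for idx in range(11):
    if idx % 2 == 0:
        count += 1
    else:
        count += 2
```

Let's trace through this code step by step.

Initialize: count = 0
Entering loop: for idx in range(11):

After execution: count = 16
16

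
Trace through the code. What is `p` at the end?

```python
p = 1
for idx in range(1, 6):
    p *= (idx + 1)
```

Let's trace through this code step by step.

Initialize: p = 1
Entering loop: for idx in range(1, 6):

After execution: p = 720
720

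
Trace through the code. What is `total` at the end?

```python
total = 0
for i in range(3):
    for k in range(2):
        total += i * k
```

Let's trace through this code step by step.

Initialize: total = 0
Entering loop: for i in range(3):

After execution: total = 3
3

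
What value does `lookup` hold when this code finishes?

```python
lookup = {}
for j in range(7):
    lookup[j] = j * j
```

Let's trace through this code step by step.

Initialize: lookup = {}
Entering loop: for j in range(7):

After execution: lookup = {0: 0, 1: 1, 2: 4, 3: 9, 4: 16, 5: 25, 6: 36}
{0: 0, 1: 1, 2: 4, 3: 9, 4: 16, 5: 25, 6: 36}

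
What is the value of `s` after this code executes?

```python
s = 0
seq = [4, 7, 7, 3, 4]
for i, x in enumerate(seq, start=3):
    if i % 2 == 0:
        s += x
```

Let's trace through this code step by step.

Initialize: s = 0
Initialize: seq = [4, 7, 7, 3, 4]
Entering loop: for i, x in enumerate(seq, start=3):

After execution: s = 10
10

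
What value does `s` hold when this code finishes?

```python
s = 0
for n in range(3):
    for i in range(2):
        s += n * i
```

Let's trace through this code step by step.

Initialize: s = 0
Entering loop: for n in range(3):

After execution: s = 3
3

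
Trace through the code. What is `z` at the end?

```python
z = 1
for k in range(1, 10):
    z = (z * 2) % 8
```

Let's trace through this code step by step.

Initialize: z = 1
Entering loop: for k in range(1, 10):

After execution: z = 0
0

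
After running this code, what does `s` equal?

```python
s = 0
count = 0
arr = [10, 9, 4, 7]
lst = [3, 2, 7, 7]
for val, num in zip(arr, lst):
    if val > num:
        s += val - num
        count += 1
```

Let's trace through this code step by step.

Initialize: s = 0
Initialize: count = 0
Initialize: arr = [10, 9, 4, 7]
Initialize: lst = [3, 2, 7, 7]
Entering loop: for val, num in zip(arr, lst):

After execution: s = 14
14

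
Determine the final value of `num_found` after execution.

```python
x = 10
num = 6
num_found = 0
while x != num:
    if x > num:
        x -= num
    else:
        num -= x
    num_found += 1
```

Let's trace through this code step by step.

Initialize: x = 10
Initialize: num = 6
Initialize: num_found = 0
Entering loop: while x != num:

After execution: num_found = 3
3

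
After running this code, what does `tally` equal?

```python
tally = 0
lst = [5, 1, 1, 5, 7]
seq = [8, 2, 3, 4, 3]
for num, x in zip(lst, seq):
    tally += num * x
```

Let's trace through this code step by step.

Initialize: tally = 0
Initialize: lst = [5, 1, 1, 5, 7]
Initialize: seq = [8, 2, 3, 4, 3]
Entering loop: for num, x in zip(lst, seq):

After execution: tally = 86
86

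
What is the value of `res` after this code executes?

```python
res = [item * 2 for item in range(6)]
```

Let's trace through this code step by step.

Initialize: res = [item * 2 for item in range(6)]

After execution: res = [0, 2, 4, 6, 8, 10]
[0, 2, 4, 6, 8, 10]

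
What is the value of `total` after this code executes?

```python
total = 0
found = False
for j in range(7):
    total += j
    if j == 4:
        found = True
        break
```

Let's trace through this code step by step.

Initialize: total = 0
Initialize: found = False
Entering loop: for j in range(7):

After execution: total = 10
10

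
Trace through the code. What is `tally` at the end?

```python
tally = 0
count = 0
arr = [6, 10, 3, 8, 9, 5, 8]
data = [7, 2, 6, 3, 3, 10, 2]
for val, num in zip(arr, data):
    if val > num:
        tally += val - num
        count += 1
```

Let's trace through this code step by step.

Initialize: tally = 0
Initialize: count = 0
Initialize: arr = [6, 10, 3, 8, 9, 5, 8]
Initialize: data = [7, 2, 6, 3, 3, 10, 2]
Entering loop: for val, num in zip(arr, data):

After execution: tally = 25
25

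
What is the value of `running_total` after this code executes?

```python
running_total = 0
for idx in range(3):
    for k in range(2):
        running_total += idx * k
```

Let's trace through this code step by step.

Initialize: running_total = 0
Entering loop: for idx in range(3):

After execution: running_total = 3
3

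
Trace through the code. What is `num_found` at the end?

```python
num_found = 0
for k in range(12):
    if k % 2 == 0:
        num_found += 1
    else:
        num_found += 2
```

Let's trace through this code step by step.

Initialize: num_found = 0
Entering loop: for k in range(12):

After execution: num_found = 18
18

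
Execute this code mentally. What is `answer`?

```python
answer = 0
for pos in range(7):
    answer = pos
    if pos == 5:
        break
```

Let's trace through this code step by step.

Initialize: answer = 0
Entering loop: for pos in range(7):

After execution: answer = 5
5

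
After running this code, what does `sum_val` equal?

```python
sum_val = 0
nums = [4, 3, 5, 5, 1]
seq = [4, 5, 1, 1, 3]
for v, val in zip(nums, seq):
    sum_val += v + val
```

Let's trace through this code step by step.

Initialize: sum_val = 0
Initialize: nums = [4, 3, 5, 5, 1]
Initialize: seq = [4, 5, 1, 1, 3]
Entering loop: for v, val in zip(nums, seq):

After execution: sum_val = 32
32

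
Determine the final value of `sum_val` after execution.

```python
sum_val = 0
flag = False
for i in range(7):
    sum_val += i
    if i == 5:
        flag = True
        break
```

Let's trace through this code step by step.

Initialize: sum_val = 0
Initialize: flag = False
Entering loop: for i in range(7):

After execution: sum_val = 15
15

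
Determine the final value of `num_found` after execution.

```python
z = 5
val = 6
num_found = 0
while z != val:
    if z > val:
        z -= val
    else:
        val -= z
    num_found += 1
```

Let's trace through this code step by step.

Initialize: z = 5
Initialize: val = 6
Initialize: num_found = 0
Entering loop: while z != val:

After execution: num_found = 5
5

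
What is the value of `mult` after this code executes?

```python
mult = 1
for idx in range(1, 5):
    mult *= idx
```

Let's trace through this code step by step.

Initialize: mult = 1
Entering loop: for idx in range(1, 5):

After execution: mult = 24
24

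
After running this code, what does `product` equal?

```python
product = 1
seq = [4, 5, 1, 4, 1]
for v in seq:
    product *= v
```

Let's trace through this code step by step.

Initialize: product = 1
Initialize: seq = [4, 5, 1, 4, 1]
Entering loop: for v in seq:

After execution: product = 80
80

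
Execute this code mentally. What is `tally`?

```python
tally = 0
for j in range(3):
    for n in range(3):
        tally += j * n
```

Let's trace through this code step by step.

Initialize: tally = 0
Entering loop: for j in range(3):

After execution: tally = 9
9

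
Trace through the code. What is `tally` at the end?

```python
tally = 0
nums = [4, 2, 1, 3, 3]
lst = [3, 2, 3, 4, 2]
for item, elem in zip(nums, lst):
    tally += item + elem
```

Let's trace through this code step by step.

Initialize: tally = 0
Initialize: nums = [4, 2, 1, 3, 3]
Initialize: lst = [3, 2, 3, 4, 2]
Entering loop: for item, elem in zip(nums, lst):

After execution: tally = 27
27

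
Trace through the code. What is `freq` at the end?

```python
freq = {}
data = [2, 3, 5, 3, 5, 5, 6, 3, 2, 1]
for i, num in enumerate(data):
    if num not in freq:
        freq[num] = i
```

Let's trace through this code step by step.

Initialize: freq = {}
Initialize: data = [2, 3, 5, 3, 5, 5, 6, 3, 2, 1]
Entering loop: for i, num in enumerate(data):

After execution: freq = {2: 0, 3: 1, 5: 2, 6: 6, 1: 9}
{2: 0, 3: 1, 5: 2, 6: 6, 1: 9}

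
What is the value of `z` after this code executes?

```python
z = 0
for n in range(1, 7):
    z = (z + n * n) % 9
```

Let's trace through this code step by step.

Initialize: z = 0
Entering loop: for n in range(1, 7):

After execution: z = 1
1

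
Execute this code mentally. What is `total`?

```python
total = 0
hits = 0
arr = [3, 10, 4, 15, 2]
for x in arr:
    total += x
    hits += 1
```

Let's trace through this code step by step.

Initialize: total = 0
Initialize: hits = 0
Initialize: arr = [3, 10, 4, 15, 2]
Entering loop: for x in arr:

After execution: total = 34
34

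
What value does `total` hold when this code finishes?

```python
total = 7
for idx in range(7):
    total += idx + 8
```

Let's trace through this code step by step.

Initialize: total = 7
Entering loop: for idx in range(7):

After execution: total = 84
84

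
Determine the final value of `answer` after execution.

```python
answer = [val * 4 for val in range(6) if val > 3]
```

Let's trace through this code step by step.

Initialize: answer = [val * 4 for val in range(6) if val > 3]

After execution: answer = [16, 20]
[16, 20]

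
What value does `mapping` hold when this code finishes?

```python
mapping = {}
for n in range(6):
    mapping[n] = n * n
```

Let's trace through this code step by step.

Initialize: mapping = {}
Entering loop: for n in range(6):

After execution: mapping = {0: 0, 1: 1, 2: 4, 3: 9, 4: 16, 5: 25}
{0: 0, 1: 1, 2: 4, 3: 9, 4: 16, 5: 25}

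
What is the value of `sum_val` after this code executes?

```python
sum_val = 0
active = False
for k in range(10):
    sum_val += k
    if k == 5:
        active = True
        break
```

Let's trace through this code step by step.

Initialize: sum_val = 0
Initialize: active = False
Entering loop: for k in range(10):

After execution: sum_val = 15
15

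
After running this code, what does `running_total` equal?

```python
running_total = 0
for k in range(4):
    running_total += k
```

Let's trace through this code step by step.

Initialize: running_total = 0
Entering loop: for k in range(4):

After execution: running_total = 6
6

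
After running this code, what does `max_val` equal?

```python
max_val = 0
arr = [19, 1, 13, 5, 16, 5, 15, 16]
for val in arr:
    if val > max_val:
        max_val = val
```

Let's trace through this code step by step.

Initialize: max_val = 0
Initialize: arr = [19, 1, 13, 5, 16, 5, 15, 16]
Entering loop: for val in arr:

After execution: max_val = 19
19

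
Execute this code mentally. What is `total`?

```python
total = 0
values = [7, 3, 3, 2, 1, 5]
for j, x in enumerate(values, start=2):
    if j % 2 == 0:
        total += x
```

Let's trace through this code step by step.

Initialize: total = 0
Initialize: values = [7, 3, 3, 2, 1, 5]
Entering loop: for j, x in enumerate(values, start=2):

After execution: total = 11
11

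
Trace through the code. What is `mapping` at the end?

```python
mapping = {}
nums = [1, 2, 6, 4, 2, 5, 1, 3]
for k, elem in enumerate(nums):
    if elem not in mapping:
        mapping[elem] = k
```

Let's trace through this code step by step.

Initialize: mapping = {}
Initialize: nums = [1, 2, 6, 4, 2, 5, 1, 3]
Entering loop: for k, elem in enumerate(nums):

After execution: mapping = {1: 0, 2: 1, 6: 2, 4: 3, 5: 5, 3: 7}
{1: 0, 2: 1, 6: 2, 4: 3, 5: 5, 3: 7}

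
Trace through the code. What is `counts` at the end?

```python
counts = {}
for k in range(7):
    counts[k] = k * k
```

Let's trace through this code step by step.

Initialize: counts = {}
Entering loop: for k in range(7):

After execution: counts = {0: 0, 1: 1, 2: 4, 3: 9, 4: 16, 5: 25, 6: 36}
{0: 0, 1: 1, 2: 4, 3: 9, 4: 16, 5: 25, 6: 36}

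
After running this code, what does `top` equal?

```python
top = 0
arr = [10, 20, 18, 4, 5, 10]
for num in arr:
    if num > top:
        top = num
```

Let's trace through this code step by step.

Initialize: top = 0
Initialize: arr = [10, 20, 18, 4, 5, 10]
Entering loop: for num in arr:

After execution: top = 20
20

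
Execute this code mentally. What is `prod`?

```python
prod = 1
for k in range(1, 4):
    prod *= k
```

Let's trace through this code step by step.

Initialize: prod = 1
Entering loop: for k in range(1, 4):

After execution: prod = 6
6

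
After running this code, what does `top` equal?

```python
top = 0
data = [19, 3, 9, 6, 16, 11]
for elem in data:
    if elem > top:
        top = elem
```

Let's trace through this code step by step.

Initialize: top = 0
Initialize: data = [19, 3, 9, 6, 16, 11]
Entering loop: for elem in data:

After execution: top = 19
19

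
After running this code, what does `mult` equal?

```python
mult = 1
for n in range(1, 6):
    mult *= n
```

Let's trace through this code step by step.

Initialize: mult = 1
Entering loop: for n in range(1, 6):

After execution: mult = 120
120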